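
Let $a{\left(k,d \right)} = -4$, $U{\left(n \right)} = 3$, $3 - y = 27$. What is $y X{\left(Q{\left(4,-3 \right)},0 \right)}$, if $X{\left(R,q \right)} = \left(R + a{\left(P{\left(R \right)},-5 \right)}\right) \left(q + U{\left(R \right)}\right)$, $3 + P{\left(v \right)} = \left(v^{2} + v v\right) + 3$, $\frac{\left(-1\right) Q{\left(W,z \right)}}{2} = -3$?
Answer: $-144$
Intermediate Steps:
$y = -24$ ($y = 3 - 27 = -24$)
$Q{\left(W,z \right)} = 6$ ($Q{\left(W,z \right)} = \left(-2\right) \left(-3\right) = 6$)
$P{\left(v \right)} = 2 v^{2}$ ($P{\left(v \right)} = -3 + \left(\left(v^{2} + v v\right) + 3\right) = -3 + \left(\left(v^{2} + v^{2}\right) + 3\right) = -3 + \left(2 v^{2} + 3\right) = -3 + \left(3 + 2 v^{2}\right) = 2 v^{2}$)
$X{\left(R,q \right)} = \left(-4 + R\right) \left(3 + q\right)$ ($X{\left(R,q \right)} = \left(R - 4\right) \left(q + 3\right) = \left(-4 + R\right) \left(3 + q\right)$)
$y X{\left(Q{\left(4,-3 \right)},0 \right)} = - 24 \left(-12 - 0 + 3 \cdot 6 + 6 \cdot 0\right) = - 24 \left(-12 + 0 + 18 + 0\right) = \left(-24\right) 6 = -144$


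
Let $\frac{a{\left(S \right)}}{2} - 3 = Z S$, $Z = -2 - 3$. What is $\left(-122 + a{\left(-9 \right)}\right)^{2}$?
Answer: $676$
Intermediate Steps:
$Z = -5$
$a{\left(S \right)} = 6 - 10 S$ ($a{\left(S \right)} = 6 + 2 \left(- 5 S\right) = 6 - 10 S$)
$\left(-122 + a{\left(-9 \right)}\right)^{2} = \left(-122 + \left(6 - -90\right)\right)^{2} = \left(-122 + \left(6 + 90\right)\right)^{2} = \left(-122 + 96\right)^{2} = \left(-26\right)^{2} = 676$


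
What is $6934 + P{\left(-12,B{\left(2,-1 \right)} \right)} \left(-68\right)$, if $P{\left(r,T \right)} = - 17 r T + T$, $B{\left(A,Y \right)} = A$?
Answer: $-20946$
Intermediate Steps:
$P{\left(r,T \right)} = T - 17 T r$ ($P{\left(r,T \right)} = - 17 T r + T = T - 17 T r$)
$6934 + P{\left(-12,B{\left(2,-1 \right)} \right)} \left(-68\right) = 6934 + 2 \left(1 - -204\right) \left(-68\right) = 6934 + 2 \left(1 + 204\right) \left(-68\right) = 6934 + 2 \cdot 205 \left(-68\right) = 6934 + 410 \left(-68\right) = 6934 - 27880 = -20946$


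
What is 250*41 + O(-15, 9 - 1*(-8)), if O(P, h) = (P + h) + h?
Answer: 10269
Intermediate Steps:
O(P, h) = P + 2*h
250*41 + O(-15, 9 - 1*(-8)) = 250*41 + (-15 + 2*(9 - 1*(-8))) = 10250 + (-15 + 2*(9 + 8)) = 10250 + (-15 + 2*17) = 10250 + (-15 + 34) = 10250 + 19 = 10269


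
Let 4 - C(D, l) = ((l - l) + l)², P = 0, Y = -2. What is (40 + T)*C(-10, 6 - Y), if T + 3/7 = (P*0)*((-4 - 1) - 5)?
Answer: -16620/7 ≈ -2374.3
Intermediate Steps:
T = -3/7 (T = -3/7 + (0*0)*((-4 - 1) - 5) = -3/7 + 0*(-5 - 5) = -3/7 + 0*(-10) = -3/7 + 0 = -3/7 ≈ -0.42857)
C(D, l) = 4 - l² (C(D, l) = 4 - ((l - l) + l)² = 4 - (0 + l)² = 4 - l²)
(40 + T)*C(-10, 6 - Y) = (40 - 3/7)*(4 - (6 - 1*(-2))²) = 277*(4 - (6 + 2)²)/7 = 277*(4 - 1*8²)/7 = 277*(4 - 1*64)/7 = 277*(4 - 64)/7 = (277/7)*(-60) = -16620/7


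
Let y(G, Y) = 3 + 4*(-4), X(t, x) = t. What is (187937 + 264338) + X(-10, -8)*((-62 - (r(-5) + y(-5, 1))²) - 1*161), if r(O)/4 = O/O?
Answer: 455315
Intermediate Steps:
r(O) = 4 (r(O) = 4*(O/O) = 4*1 = 4)
y(G, Y) = -13 (y(G, Y) = 3 - 16 = -13)
(187937 + 264338) + X(-10, -8)*((-62 - (r(-5) + y(-5, 1))²) - 1*161) = (187937 + 264338) - 10*((-62 - (4 - 13)²) - 1*161) = 452275 - 10*((-62 - 1*(-9)²) - 161) = 452275 - 10*((-62 - 1*81) - 161) = 452275 - 10*((-62 - 81) - 161) = 452275 - 10*(-143 - 161) = 452275 - 10*(-304) = 452275 + 3040 = 455315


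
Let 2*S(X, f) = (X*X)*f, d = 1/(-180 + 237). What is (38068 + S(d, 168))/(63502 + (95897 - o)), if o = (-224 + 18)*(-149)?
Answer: 41227672/139387515 ≈ 0.29578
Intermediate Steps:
o = 30694 (o = -206*(-149) = 30694)
d = 1/57 ≈ 0.017544
S(X, f) = f*X**2/2 (S(X, f) = ((X*X)*f)/2 = (X**2*f)/2 = (f*X**2)/2 = f*X**2/2)
(38068 + S(d, 168))/(63502 + (95897 - o)) = (38068 + (1/2)*168*(1/57)**2)/(63502 + (95897 - 1*30694)) = (38068 + (1/2)*168*(1/3249))/(63502 + (95897 - 30694)) = (38068 + 28/1083)/(63502 + 65203) = (41227672/1083)/128705 = (41227672/1083)*(1/128705) = 41227672/139387515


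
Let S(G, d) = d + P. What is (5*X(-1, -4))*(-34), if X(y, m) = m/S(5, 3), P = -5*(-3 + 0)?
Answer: 340/9 ≈ 37.778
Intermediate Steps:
P = 15 (P = -5*(-3) = 15)
S(G, d) = 15 + d (S(G, d) = d + 15 = 15 + d)
X(y, m) = m/18 (X(y, m) = m/(15 + 3) = m/18)
(5*X(-1, -4))*(-34) = (5*((1/18)*(-4)))*(-34) = (5*(-2/9))*(-34) = -10/9*(-34) = 340/9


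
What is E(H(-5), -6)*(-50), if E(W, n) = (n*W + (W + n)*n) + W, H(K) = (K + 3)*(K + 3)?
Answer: 400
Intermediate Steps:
H(K) = (3 + K)**2 (H(K) = (3 + K)*(3 + K) = (3 + K)**2)
E(W, n) = W + W*n + n*(W + n) (E(W, n) = (W*n + n*(W + n)) + W = W + W*n + n*(W + n))
E(H(-5), -6)*(-50) = ((3 - 5)**2 + (-6)**2 + 2*(3 - 5)**2*(-6))*(-50) = ((-2)**2 + 36 + 2*(-2)**2*(-6))*(-50) = (4 + 36 + 2*4*(-6))*(-50) = (4 + 36 - 48)*(-50) = -8*(-50) = 400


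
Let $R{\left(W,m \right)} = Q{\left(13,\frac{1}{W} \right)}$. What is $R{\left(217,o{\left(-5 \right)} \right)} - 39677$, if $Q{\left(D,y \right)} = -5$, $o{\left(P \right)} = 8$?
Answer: $-39682$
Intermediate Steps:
$R{\left(W,m \right)} = -5$
$R{\left(217,o{\left(-5 \right)} \right)} - 39677 = -5 - 39677 = -39682$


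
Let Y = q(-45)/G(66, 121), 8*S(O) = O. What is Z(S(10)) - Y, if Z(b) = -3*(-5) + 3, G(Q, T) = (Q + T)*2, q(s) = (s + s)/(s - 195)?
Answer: 53853/2992 ≈ 17.999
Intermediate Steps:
S(O) = O/8
q(s) = 2*s/(-195 + s) (q(s) = (2*s)/(-195 + s) = 2*s/(-195 + s))
G(Q, T) = 2*Q + 2*T
Z(b) = 18 (Z(b) = 15 + 3 = 18)
Y = 3/2992 (Y = (2*(-45)/(-195 - 45))/(2*66 + 2*121) = (2*(-45)/(-240))/(132 + 242) = (2*(-45)*(-1/240))/374 = (3/8)*(1/374) = 3/2992 ≈ 0.0010027)
Z(S(10)) - Y = 18 - 1*3/2992 = 18 - 3/2992 = 53853/2992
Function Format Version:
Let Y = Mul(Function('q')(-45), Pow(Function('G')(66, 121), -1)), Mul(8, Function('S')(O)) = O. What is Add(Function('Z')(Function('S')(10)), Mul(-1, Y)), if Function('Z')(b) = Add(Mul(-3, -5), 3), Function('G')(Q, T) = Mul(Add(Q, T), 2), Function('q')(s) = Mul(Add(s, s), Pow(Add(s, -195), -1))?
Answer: Rational(53853, 2992) ≈ 17.999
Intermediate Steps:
Function('S')(O) = Mul(Rational(1, 8), O)
Function('q')(s) = Mul(2, s, Pow(Add(-195, s), -1)) (Function('q')(s) = Mul(Mul(2, s), Pow(Add(-195, s), -1)) = Mul(2, s, Pow(Add(-195, s), -1)))
Function('G')(Q, T) = Add(Mul(2, Q), Mul(2, T))
Function('Z')(b) = 18 (Function('Z')(b) = Add(15, 3) = 18)
Y = Rational(3, 2992) (Y = Mul(Mul(2, -45, Pow(Add(-195, -45), -1)), Pow(Add(Mul(2, 66), Mul(2, 121)), -1)) = Mul(Mul(2, -45, Pow(-240, -1)), Pow(Add(132, 242), -1)) = Mul(Mul(2, -45, Rational(-1, 240)), Pow(374, -1)) = Mul(Rational(3, 8), Rational(1, 374)) = Rational(3, 2992) ≈ 0.0010027)
Add(Function('Z')(Function('S')(10)), Mul(-1, Y)) = Add(18, Mul(-1, Rational(3, 2992))) = Add(18, Rational(-3, 2992)) = Rational(53853, 2992)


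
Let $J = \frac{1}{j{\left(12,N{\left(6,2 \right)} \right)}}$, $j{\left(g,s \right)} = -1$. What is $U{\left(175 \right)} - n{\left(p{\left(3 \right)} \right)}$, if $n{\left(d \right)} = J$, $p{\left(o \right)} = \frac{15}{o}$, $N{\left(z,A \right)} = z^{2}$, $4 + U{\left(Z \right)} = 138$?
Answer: $135$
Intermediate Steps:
$U{\left(Z \right)} = 134$ ($U{\left(Z \right)} = -4 + 138 = 134$)
$J = -1$ ($J = \frac{1}{-1} = -1$)
$n{\left(d \right)} = -1$
$U{\left(175 \right)} - n{\left(p{\left(3 \right)} \right)} = 134 - -1 = 134 + 1 = 135$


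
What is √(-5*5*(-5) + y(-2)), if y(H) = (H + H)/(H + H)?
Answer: 3*√14 ≈ 11.225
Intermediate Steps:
y(H) = 1 (y(H) = (2*H)/((2*H)) = (1/(2*H))*(2*H) = 1)
√(-5*5*(-5) + y(-2)) = √(-5*5*(-5) + 1) = √(-25*(-5) + 1) = √(125 + 1) = √126 = 3*√14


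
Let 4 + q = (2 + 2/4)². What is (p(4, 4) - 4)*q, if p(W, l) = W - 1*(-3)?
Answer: 27/4 ≈ 6.7500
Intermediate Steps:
p(W, l) = 3 + W (p(W, l) = W + 3 = 3 + W)
q = 9/4 (q = -4 + (2 + 2/4)² = -4 + (2 + 2*(¼))² = -4 + (2 + ½)² = -4 + (5/2)² = -4 + 25/4 = 9/4 ≈ 2.2500)
(p(4, 4) - 4)*q = ((3 + 4) - 4)*(9/4) = (7 - 4)*(9/4) = 3*(9/4) = 27/4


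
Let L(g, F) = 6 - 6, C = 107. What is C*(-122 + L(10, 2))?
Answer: -13054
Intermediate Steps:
L(g, F) = 0
C*(-122 + L(10, 2)) = 107*(-122 + 0) = 107*(-122) = -13054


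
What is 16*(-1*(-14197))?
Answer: 227152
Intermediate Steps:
16*(-1*(-14197)) = 16*14197 = 227152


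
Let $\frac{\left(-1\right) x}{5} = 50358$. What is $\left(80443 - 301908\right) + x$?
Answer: $-473255$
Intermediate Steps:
$x = -251790$ ($x = \left(-5\right) 50358 = -251790$)
$\left(80443 - 301908\right) + x = \left(80443 - 301908\right) - 251790 = -221465 - 251790 = -473255$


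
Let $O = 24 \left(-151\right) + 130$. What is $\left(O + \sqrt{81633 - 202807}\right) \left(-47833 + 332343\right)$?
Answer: $-994077940 + 284510 i \sqrt{121174} \approx -9.9408 \cdot 10^{8} + 9.9038 \cdot 10^{7} i$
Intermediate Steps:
$O = -3494$ ($O = -3624 + 130 = -3494$)
$\left(O + \sqrt{81633 - 202807}\right) \left(-47833 + 332343\right) = \left(-3494 + \sqrt{81633 - 202807}\right) \left(-47833 + 332343\right) = \left(-3494 + \sqrt{-121174}\right) 284510 = \left(-3494 + i \sqrt{121174}\right) 284510 = -994077940 + 284510 i \sqrt{121174}$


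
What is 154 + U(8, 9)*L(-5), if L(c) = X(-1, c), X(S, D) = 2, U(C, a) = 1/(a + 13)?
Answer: 1695/11 ≈ 154.09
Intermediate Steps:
U(C, a) = 1/(13 + a)
L(c) = 2
154 + U(8, 9)*L(-5) = 154 + 2/(13 + 9) = 154 + 2/22 = 154 + (1/22)*2 = 154 + 1/11 = 1695/11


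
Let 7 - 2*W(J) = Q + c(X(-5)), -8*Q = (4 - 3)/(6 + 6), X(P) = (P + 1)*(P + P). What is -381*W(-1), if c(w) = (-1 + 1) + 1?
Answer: -73279/64 ≈ -1145.0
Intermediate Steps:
X(P) = 2*P*(1 + P) (X(P) = (1 + P)*(2*P) = 2*P*(1 + P))
c(w) = 1 (c(w) = 0 + 1 = 1)
Q = -1/96 (Q = -(4 - 3)/(8*(6 + 6)) = -1/(8*12) = -⅛*1/12 = -1/96 ≈ -0.010417)
W(J) = 577/192 (W(J) = 7/2 - (-1/96 + 1)/2 = 7/2 - ½*95/96 = 7/2 - 95/192 = 577/192)
-381*W(-1) = -381*577/192 = -73279/64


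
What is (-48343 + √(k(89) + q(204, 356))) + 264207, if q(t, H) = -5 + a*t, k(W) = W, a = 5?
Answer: 215864 + 4*√69 ≈ 2.1590e+5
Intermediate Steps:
q(t, H) = -5 + 5*t
(-48343 + √(k(89) + q(204, 356))) + 264207 = (-48343 + √(89 + (-5 + 5*204))) + 264207 = (-48343 + √(89 + (-5 + 1020))) + 264207 = (-48343 + √(89 + 1015)) + 264207 = (-48343 + √1104) + 264207 = (-48343 + 4*√69) + 264207 = 215864 + 4*√69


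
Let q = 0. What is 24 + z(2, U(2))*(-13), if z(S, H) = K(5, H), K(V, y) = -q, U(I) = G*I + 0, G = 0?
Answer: 24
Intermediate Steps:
U(I) = 0 (U(I) = 0*I + 0 = 0 + 0 = 0)
K(V, y) = 0 (K(V, y) = -1*0 = 0)
z(S, H) = 0
24 + z(2, U(2))*(-13) = 24 + 0*(-13) = 24 + 0 = 24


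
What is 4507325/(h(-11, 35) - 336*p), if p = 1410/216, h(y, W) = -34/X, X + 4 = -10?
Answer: -94653825/46009 ≈ -2057.3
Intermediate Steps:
X = -14 (X = -4 - 10 = -14)
h(y, W) = 17/7 (h(y, W) = -34/(-14) = -34*(-1/14) = 17/7)
p = 235/36 (p = 1410*(1/216) = 235/36 ≈ 6.5278)
4507325/(h(-11, 35) - 336*p) = 4507325/(17/7 - 336*235/36) = 4507325/(17/7 - 6580/3) = 4507325/(-46009/21) = 4507325*(-21/46009) = -94653825/46009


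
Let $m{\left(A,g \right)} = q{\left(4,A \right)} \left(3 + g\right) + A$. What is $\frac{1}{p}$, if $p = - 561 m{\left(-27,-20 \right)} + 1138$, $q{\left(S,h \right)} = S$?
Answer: $\frac{1}{54433} \approx 1.8371 \cdot 10^{-5}$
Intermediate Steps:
$m{\left(A,g \right)} = 12 + A + 4 g$ ($m{\left(A,g \right)} = 4 \left(3 + g\right) + A = \left(12 + 4 g\right) + A = 12 + A + 4 g$)
$p = 54433$ ($p = - 561 \left(12 - 27 + 4 \left(-20\right)\right) + 1138 = - 561 \left(12 - 27 - 80\right) + 1138 = \left(-561\right) \left(-95\right) + 1138 = 53295 + 1138 = 54433$)
$\frac{1}{p} = \frac{1}{54433}$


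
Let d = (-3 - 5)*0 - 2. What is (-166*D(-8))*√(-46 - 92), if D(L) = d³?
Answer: 1328*I*√138 ≈ 15600.0*I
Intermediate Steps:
d = -2 (d = -8*0 - 2 = 0 - 2 = -2)
D(L) = -8 (D(L) = (-2)³ = -8)
(-166*D(-8))*√(-46 - 92) = (-166*(-8))*√(-46 - 92) = 1328*√(-138) = 1328*(I*√138) = 1328*I*√138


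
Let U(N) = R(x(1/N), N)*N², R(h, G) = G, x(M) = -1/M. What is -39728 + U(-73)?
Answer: -428745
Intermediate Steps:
U(N) = N³ (U(N) = N*N² = N³)
-39728 + U(-73) = -39728 + (-73)³ = -39728 - 389017 = -428745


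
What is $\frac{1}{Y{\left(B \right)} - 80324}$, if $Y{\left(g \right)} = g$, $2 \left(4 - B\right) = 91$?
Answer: $- \frac{2}{160731} \approx -1.2443 \cdot 10^{-5}$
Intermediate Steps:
$B = - \frac{83}{2}$ ($B = 4 - \frac{91}{2} = - \frac{83}{2} \approx -41.5$)
$\frac{1}{Y{\left(B \right)} - 80324} = \frac{1}{- \frac{83}{2} - 80324} = \frac{1}{- \frac{160731}{2}} = - \frac{2}{160731}$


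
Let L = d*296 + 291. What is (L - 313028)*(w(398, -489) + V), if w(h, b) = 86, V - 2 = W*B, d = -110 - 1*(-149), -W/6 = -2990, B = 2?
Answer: -10833309824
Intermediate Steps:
W = 17940 (W = -6*(-2990) = 17940)
d = 39 (d = -110 + 149 = 39)
V = 35882 (V = 2 + 17940*2 = 2 + 35880 = 35882)
L = 11835 (L = 39*296 + 291 = 11544 + 291 = 11835)
(L - 313028)*(w(398, -489) + V) = (11835 - 313028)*(86 + 35882) = -301193*35968 = -10833309824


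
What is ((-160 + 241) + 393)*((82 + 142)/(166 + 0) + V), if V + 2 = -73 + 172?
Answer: 3869262/83 ≈ 46618.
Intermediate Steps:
V = 97 (V = -2 + (-73 + 172) = -2 + 99 = 97)
((-160 + 241) + 393)*((82 + 142)/(166 + 0) + V) = ((-160 + 241) + 393)*((82 + 142)/(166 + 0) + 97) = (81 + 393)*(224/166 + 97) = 474*(224*(1/166) + 97) = 474*(112/83 + 97) = 474*(8163/83) = 3869262/83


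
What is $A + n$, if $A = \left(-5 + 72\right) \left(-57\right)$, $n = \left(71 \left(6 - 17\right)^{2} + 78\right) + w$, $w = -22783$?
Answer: $-17933$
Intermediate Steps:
$n = -14114$ ($n = \left(71 \left(6 - 17\right)^{2} + 78\right) - 22783 = \left(71 \left(-11\right)^{2} + 78\right) - 22783 = \left(71 \cdot 121 + 78\right) - 22783 = \left(8591 + 78\right) - 22783 = 8669 - 22783 = -14114$)
$A = -3819$ ($A = 67 \left(-57\right) = -3819$)
$A + n = -3819 - 14114 = -17933$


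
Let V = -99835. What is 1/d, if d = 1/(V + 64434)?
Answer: -35401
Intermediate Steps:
d = -1/35401 (d = 1/(-99835 + 64434) = 1/(-35401) = -1/35401 ≈ -2.8248e-5)
1/d = 1/(-1/35401) = -35401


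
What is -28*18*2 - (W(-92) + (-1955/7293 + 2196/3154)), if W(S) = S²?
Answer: -6408410263/676533 ≈ -9472.4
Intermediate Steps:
-28*18*2 - (W(-92) + (-1955/7293 + 2196/3154)) = -28*18*2 - ((-92)² + (-1955/7293 + 2196/3154)) = -504*2 - (8464 + (-1955*1/7293 + 2196*(1/3154))) = -1008 - (8464 + (-115/429 + 1098/1577)) = -1008 - (8464 + 289687/676533) = -1008 - 1*5726464999/676533 = -1008 - 5726464999/676533 = -6408410263/676533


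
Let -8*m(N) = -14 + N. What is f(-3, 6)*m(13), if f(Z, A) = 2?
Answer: 1/4 ≈ 0.25000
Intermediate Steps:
m(N) = 7/4 - N/8 (m(N) = -(-14 + N)/8 = 7/4 - N/8)
f(-3, 6)*m(13) = 2*(7/4 - 1/8*13) = 2*(7/4 - 13/8) = 2*(1/8) = 1/4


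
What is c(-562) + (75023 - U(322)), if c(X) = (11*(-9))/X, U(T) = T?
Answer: 41982061/562 ≈ 74701.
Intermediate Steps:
c(X) = -99/X
c(-562) + (75023 - U(322)) = -99/(-562) + (75023 - 1*322) = -99*(-1/562) + (75023 - 322) = 99/562 + 74701 = 41982061/562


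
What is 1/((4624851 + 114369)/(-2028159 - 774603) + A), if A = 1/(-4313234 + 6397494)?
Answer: -324538040340/548764659691 ≈ -0.59140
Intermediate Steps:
A = 1/2084260 ≈ 4.7979e-7
1/((4624851 + 114369)/(-2028159 - 774603) + A) = 1/((4624851 + 114369)/(-2028159 - 774603) + 1/2084260) = 1/(4739220/(-2802762) + 1/2084260) = 1/(4739220*(-1/2802762) + 1/2084260) = 1/(-263290/155709 + 1/2084260) = 1/(-548764659691/324538040340) = -324538040340/548764659691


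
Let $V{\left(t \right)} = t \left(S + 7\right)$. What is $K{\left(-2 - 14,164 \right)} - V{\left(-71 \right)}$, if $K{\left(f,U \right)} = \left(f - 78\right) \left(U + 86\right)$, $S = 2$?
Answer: $-22861$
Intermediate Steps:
$V{\left(t \right)} = 9 t$ ($V{\left(t \right)} = t \left(2 + 7\right) = t 9 = 9 t$)
$K{\left(f,U \right)} = \left(-78 + f\right) \left(86 + U\right)$ ($K{\left(f,U \right)} = \left(f - 78\right) \left(86 + U\right) = \left(-78 + f\right) \left(86 + U\right)$)
$K{\left(-2 - 14,164 \right)} - V{\left(-71 \right)} = \left(-6708 - 12792 + 86 \left(-2 - 14\right) + 164 \left(-2 - 14\right)\right) - 9 \left(-71\right) = \left(-6708 - 12792 + 86 \left(-16\right) + 164 \left(-16\right)\right) - -639 = \left(-6708 - 12792 - 1376 - 2624\right) + 639 = -23500 + 639 = -22861$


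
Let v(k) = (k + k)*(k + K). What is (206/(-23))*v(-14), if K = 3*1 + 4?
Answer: -40376/23 ≈ -1755.5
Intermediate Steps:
K = 7 (K = 3 + 4 = 7)
v(k) = 2*k*(7 + k) (v(k) = (k + k)*(k + 7) = (2*k)*(7 + k) = 2*k*(7 + k))
(206/(-23))*v(-14) = (206/(-23))*(2*(-14)*(7 - 14)) = (206*(-1/23))*(2*(-14)*(-7)) = -206/23*196 = -40376/23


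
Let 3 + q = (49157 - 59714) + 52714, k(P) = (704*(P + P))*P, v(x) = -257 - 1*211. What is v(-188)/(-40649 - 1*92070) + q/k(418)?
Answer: 60363984091/16325192967424 ≈ 0.0036976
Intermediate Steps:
v(x) = -468 (v(x) = -257 - 211 = -468)
k(P) = 1408*P**2 (k(P) = (704*(2*P))*P = (1408*P)*P = 1408*P**2)
q = 42154 (q = -3 + ((49157 - 59714) + 52714) = -3 + (-10557 + 52714) = -3 + 42157 = 42154)
v(-188)/(-40649 - 1*92070) + q/k(418) = -468/(-40649 - 1*92070) + 42154/((1408*418**2)) = -468/(-40649 - 92070) + 42154/((1408*174724)) = -468/(-132719) + 42154/246011392 = -468*(-1/132719) + 42154*(1/246011392) = 468/132719 + 21077/123005696 = 60363984091/16325192967424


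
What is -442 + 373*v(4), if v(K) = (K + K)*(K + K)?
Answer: 23430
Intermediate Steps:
v(K) = 4*K**2 (v(K) = (2*K)*(2*K) = 4*K**2)
-442 + 373*v(4) = -442 + 373*(4*4**2) = -442 + 373*(4*16) = -442 + 373*64 = -442 + 23872 = 23430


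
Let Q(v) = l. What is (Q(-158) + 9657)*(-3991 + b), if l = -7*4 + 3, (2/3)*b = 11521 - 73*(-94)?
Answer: 227156272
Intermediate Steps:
b = 55149/2 (b = 3*(11521 - 73*(-94))/2 = 3*(11521 - 1*(-6862))/2 = 3*(11521 + 6862)/2 = (3/2)*18383 = 55149/2 ≈ 27575.)
l = -25 (l = -28 + 3 = -25)
Q(v) = -25
(Q(-158) + 9657)*(-3991 + b) = (-25 + 9657)*(-3991 + 55149/2) = 9632*(47167/2) = 227156272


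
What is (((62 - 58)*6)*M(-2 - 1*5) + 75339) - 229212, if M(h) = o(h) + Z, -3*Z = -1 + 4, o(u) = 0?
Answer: -153897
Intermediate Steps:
Z = -1 (Z = -(-1 + 4)/3 = -1/3*3 = -1)
M(h) = -1 (M(h) = 0 - 1 = -1)
(((62 - 58)*6)*M(-2 - 1*5) + 75339) - 229212 = (((62 - 58)*6)*(-1) + 75339) - 229212 = ((4*6)*(-1) + 75339) - 229212 = (24*(-1) + 75339) - 229212 = (-24 + 75339) - 229212 = 75315 - 229212 = -153897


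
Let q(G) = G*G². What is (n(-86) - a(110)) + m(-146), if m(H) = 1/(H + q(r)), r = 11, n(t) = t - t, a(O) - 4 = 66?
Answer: -82949/1185 ≈ -69.999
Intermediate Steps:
a(O) = 70 (a(O) = 4 + 66 = 70)
n(t) = 0
q(G) = G³
m(H) = 1/(1331 + H) (m(H) = 1/(H + 11³) = 1/(H + 1331) = 1/(1331 + H))
(n(-86) - a(110)) + m(-146) = (0 - 1*70) + 1/(1331 - 146) = (0 - 70) + 1/1185 = -70 + 1/1185 = -82949/1185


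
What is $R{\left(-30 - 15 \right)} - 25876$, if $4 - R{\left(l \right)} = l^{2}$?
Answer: $-27897$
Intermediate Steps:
$R{\left(l \right)} = 4 - l^{2}$
$R{\left(-30 - 15 \right)} - 25876 = \left(4 - \left(-30 - 15\right)^{2}\right) - 25876 = \left(4 - \left(-45\right)^{2}\right) - 25876 = \left(4 - 2025\right) - 25876 = -2021 - 25876 = -27897$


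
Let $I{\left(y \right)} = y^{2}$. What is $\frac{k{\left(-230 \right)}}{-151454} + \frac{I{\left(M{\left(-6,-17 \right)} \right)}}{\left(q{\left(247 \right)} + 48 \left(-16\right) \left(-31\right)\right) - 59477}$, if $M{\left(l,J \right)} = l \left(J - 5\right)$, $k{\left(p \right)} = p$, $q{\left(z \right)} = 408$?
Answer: $- \frac{1315412233}{2670209747} \approx -0.49263$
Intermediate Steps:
$M{\left(l,J \right)} = l \left(-5 + J\right)$
$\frac{k{\left(-230 \right)}}{-151454} + \frac{I{\left(M{\left(-6,-17 \right)} \right)}}{\left(q{\left(247 \right)} + 48 \left(-16\right) \left(-31\right)\right) - 59477} = - \frac{230}{-151454} + \frac{\left(- 6 \left(-5 - 17\right)\right)^{2}}{\left(408 + 48 \left(-16\right) \left(-31\right)\right) - 59477} = \left(-230\right) \left(- \frac{1}{151454}\right) + \frac{\left(\left(-6\right) \left(-22\right)\right)^{2}}{\left(408 - -23808\right) - 59477} = \frac{115}{75727} + \frac{132^{2}}{\left(408 + 23808\right) - 59477} = \frac{115}{75727} + \frac{17424}{24216 - 59477} = \frac{115}{75727} + \frac{17424}{-35261} = \frac{115}{75727} + 17424 \left(- \frac{1}{35261}\right) = \frac{115}{75727} - \frac{17424}{35261} = - \frac{1315412233}{2670209747}$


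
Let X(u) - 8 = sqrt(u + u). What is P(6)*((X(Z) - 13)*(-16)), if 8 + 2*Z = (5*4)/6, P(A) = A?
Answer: 480 - 32*I*sqrt(42) ≈ 480.0 - 207.38*I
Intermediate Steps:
Z = -7/3 (Z = -4 + ((5*4)/6)/2 = -4 + (20*(1/6))/2 = -4 + (1/2)*(10/3) = -4 + 5/3 = -7/3 ≈ -2.3333)
X(u) = 8 + sqrt(2)*sqrt(u) (X(u) = 8 + sqrt(u + u) = 8 + sqrt(2*u) = 8 + sqrt(2)*sqrt(u))
P(6)*((X(Z) - 13)*(-16)) = 6*(((8 + sqrt(2)*sqrt(-7/3)) - 13)*(-16)) = 6*(((8 + sqrt(2)*(I*sqrt(21)/3)) - 13)*(-16)) = 6*(((8 + I*sqrt(42)/3) - 13)*(-16)) = 6*((-5 + I*sqrt(42)/3)*(-16)) = 6*(80 - 16*I*sqrt(42)/3) = 480 - 32*I*sqrt(42)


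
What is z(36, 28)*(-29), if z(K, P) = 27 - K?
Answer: 261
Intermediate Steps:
z(36, 28)*(-29) = (27 - 1*36)*(-29) = (27 - 36)*(-29) = -9*(-29) = 261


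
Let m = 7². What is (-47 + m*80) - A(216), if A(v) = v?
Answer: 3657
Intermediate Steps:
m = 49
(-47 + m*80) - A(216) = (-47 + 49*80) - 1*216 = (-47 + 3920) - 216 = 3873 - 216 = 3657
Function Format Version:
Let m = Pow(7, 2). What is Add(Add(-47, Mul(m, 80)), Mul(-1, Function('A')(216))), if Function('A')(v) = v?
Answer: 3657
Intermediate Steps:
m = 49
Add(Add(-47, Mul(m, 80)), Mul(-1, Function('A')(216))) = Add(Add(-47, Mul(49, 80)), Mul(-1, 216)) = Add(Add(-47, 3920), -216) = Add(3873, -216) = 3657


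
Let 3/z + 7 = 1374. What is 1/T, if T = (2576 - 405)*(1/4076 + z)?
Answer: 5571892/29514745 ≈ 0.18878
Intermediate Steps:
z = 3/1367 (z = 3/(-7 + 1374) = 3/1367 ≈ 0.0021946)
T = 29514745/5571892 (T = (2576 - 405)*(1/4076 + 3/1367) = 2171*(1/4076 + 3/1367) = 2171*(13595/5571892) = 29514745/5571892 ≈ 5.2971)
1/T = 1/(29514745/5571892) = 5571892/29514745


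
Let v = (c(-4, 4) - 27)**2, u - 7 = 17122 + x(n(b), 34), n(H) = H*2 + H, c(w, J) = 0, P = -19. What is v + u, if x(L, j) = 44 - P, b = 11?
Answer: 17921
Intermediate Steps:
n(H) = 3*H (n(H) = 2*H + H = 3*H)
x(L, j) = 63 (x(L, j) = 44 - 1*(-19) = 44 + 19 = 63)
u = 17192 (u = 7 + (17122 + 63) = 7 + 17185 = 17192)
v = 729 (v = (0 - 27)**2 = (-27)**2 = 729)
v + u = 729 + 17192 = 17921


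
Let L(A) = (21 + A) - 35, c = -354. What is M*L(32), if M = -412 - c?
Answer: -1044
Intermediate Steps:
M = -58 (M = -412 - 1*(-354) = -412 + 354 = -58)
L(A) = -14 + A
M*L(32) = -58*(-14 + 32) = -58*18 = -1044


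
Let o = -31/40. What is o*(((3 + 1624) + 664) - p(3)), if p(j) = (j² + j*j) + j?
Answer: -7037/4 ≈ -1759.3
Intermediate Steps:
p(j) = j + 2*j² (p(j) = (j² + j²) + j = 2*j² + j = j + 2*j²)
o = -31/40 (o = -31*1/40 = -31/40 ≈ -0.77500)
o*(((3 + 1624) + 664) - p(3)) = -31*(((3 + 1624) + 664) - 3*(1 + 2*3))/40 = -31*((1627 + 664) - 3*(1 + 6))/40 = -31*(2291 - 3*7)/40 = -31*(2291 - 1*21)/40 = -31*(2291 - 21)/40 = -31/40*2270 = -7037/4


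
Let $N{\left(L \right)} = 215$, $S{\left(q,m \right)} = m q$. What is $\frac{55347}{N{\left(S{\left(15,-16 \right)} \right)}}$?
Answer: $\frac{55347}{215} \approx 257.43$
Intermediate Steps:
$\frac{55347}{N{\left(S{\left(15,-16 \right)} \right)}} = \frac{55347}{215}$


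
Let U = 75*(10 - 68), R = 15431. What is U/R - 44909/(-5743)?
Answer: 668008729/88620233 ≈ 7.5379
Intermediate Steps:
U = -4350 (U = 75*(-58) = -4350)
U/R - 44909/(-5743) = -4350/15431 - 44909/(-5743) = -4350*1/15431 - 44909*(-1/5743) = -4350/15431 + 44909/5743 = 668008729/88620233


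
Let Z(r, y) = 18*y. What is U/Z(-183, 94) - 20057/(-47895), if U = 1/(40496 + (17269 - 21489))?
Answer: 13237403123/31610180880 ≈ 0.41877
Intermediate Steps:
U = 1/36276 (U = 1/(40496 - 4220) = 1/36276 ≈ 2.7566e-5)
U/Z(-183, 94) - 20057/(-47895) = 1/(36276*((18*94))) - 20057/(-47895) = (1/36276)/1692 - 20057*(-1/47895) = (1/36276)*(1/1692) + 647/1545 = 1/61378992 + 647/1545 = 13237403123/31610180880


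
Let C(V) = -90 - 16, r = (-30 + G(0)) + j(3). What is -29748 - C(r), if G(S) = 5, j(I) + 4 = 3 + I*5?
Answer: -29642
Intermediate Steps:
j(I) = -1 + 5*I (j(I) = -4 + (3 + I*5) = -4 + (3 + 5*I) = -1 + 5*I)
r = -11 (r = (-30 + 5) + (-1 + 5*3) = -25 + (-1 + 15) = -25 + 14 = -11)
C(V) = -106
-29748 - C(r) = -29748 - 1*(-106) = -29748 + 106 = -29642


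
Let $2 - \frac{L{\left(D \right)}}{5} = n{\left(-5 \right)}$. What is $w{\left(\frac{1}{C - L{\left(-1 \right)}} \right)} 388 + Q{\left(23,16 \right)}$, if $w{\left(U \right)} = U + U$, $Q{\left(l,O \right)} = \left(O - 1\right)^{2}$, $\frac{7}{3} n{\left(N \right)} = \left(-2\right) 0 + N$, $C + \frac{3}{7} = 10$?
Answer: $\frac{6059}{39} \approx 155.36$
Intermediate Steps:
$C = \frac{67}{7}$ ($C = - \frac{3}{7} + 10 = \frac{67}{7} \approx 9.5714$)
$n{\left(N \right)} = \frac{3 N}{7}$ ($n{\left(N \right)} = \frac{3 \left(\left(-2\right) 0 + N\right)}{7} = \frac{3 \left(0 + N\right)}{7} = \frac{3 N}{7}$)
$L{\left(D \right)} = \frac{145}{7}$ ($L{\left(D \right)} = 10 - 5 \cdot \frac{3}{7} \left(-5\right) = 10 - - \frac{75}{7} = 10 + \frac{75}{7} = \frac{145}{7}$)
$Q{\left(l,O \right)} = \left(-1 + O\right)^{2}$
$w{\left(U \right)} = 2 U$
$w{\left(\frac{1}{C - L{\left(-1 \right)}} \right)} 388 + Q{\left(23,16 \right)} = \frac{2}{\frac{67}{7} - \frac{145}{7}} \cdot 388 + \left(-1 + 16\right)^{2} = \frac{2}{\frac{67}{7} - \frac{145}{7}} \cdot 388 + 15^{2} = \frac{2}{- \frac{78}{7}} \cdot 388 + 225 = 2 \left(- \frac{7}{78}\right) 388 + 225 = \left(- \frac{7}{39}\right) 388 + 225 = - \frac{2716}{39} + 225 = \frac{6059}{39}$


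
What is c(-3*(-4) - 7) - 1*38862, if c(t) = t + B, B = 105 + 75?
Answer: -38677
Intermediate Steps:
B = 180
c(t) = 180 + t (c(t) = t + 180 = 180 + t)
c(-3*(-4) - 7) - 1*38862 = (180 + (-3*(-4) - 7)) - 1*38862 = (180 + (12 - 7)) - 38862 = (180 + 5) - 38862 = 185 - 38862 = -38677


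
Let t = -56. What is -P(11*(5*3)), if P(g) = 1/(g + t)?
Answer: -1/109 ≈ -0.0091743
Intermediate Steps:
P(g) = 1/(-56 + g) (P(g) = 1/(g - 56) = 1/(-56 + g))
-P(11*(5*3)) = -1/(-56 + 11*(5*3)) = -1/(-56 + 11*15) = -1/(-56 + 165) = -1/109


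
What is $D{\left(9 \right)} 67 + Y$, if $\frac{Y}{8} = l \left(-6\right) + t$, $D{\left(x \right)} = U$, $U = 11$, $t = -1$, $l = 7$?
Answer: $393$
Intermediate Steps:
$D{\left(x \right)} = 11$
$Y = -344$ ($Y = 8 \left(7 \left(-6\right) - 1\right) = 8 \left(-42 - 1\right) = 8 \left(-43\right) = -344$)
$D{\left(9 \right)} 67 + Y = 11 \cdot 67 - 344 = 737 - 344 = 393$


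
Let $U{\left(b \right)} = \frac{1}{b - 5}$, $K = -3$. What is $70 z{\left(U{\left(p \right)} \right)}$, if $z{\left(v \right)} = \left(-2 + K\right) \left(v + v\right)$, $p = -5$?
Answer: $70$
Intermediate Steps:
$U{\left(b \right)} = \frac{1}{-5 + b}$
$z{\left(v \right)} = - 10 v$ ($z{\left(v \right)} = \left(-2 - 3\right) \left(v + v\right) = - 5 \cdot 2 v = - 10 v$)
$70 z{\left(U{\left(p \right)} \right)} = 70 \left(- \frac{10}{-5 - 5}\right) = 70 \left(- \frac{10}{-10}\right) = 70 \left(\left(-10\right) \left(- \frac{1}{10}\right)\right) = 70 \cdot 1 = 70$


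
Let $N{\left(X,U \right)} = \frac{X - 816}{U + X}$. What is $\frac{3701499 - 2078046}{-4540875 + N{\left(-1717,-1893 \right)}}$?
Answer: $- \frac{5860665330}{16392556217} \approx -0.35752$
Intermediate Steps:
$N{\left(X,U \right)} = \frac{-816 + X}{U + X}$
$\frac{3701499 - 2078046}{-4540875 + N{\left(-1717,-1893 \right)}} = \frac{3701499 - 2078046}{-4540875 + \frac{-816 - 1717}{-1893 - 1717}} = \frac{1623453}{-4540875 + \frac{1}{-3610} \left(-2533\right)} = \frac{1623453}{-4540875 - - \frac{2533}{3610}} = \frac{1623453}{-4540875 + \frac{2533}{3610}} = \frac{1623453}{- \frac{16392556217}{3610}} = 1623453 \left(- \frac{3610}{16392556217}\right) = - \frac{5860665330}{16392556217}$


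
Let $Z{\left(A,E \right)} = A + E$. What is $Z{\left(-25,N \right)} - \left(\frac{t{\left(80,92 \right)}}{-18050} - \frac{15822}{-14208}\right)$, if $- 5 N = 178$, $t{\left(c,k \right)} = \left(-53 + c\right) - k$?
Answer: $- \frac{263794121}{4274240} \approx -61.717$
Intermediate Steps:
$t{\left(c,k \right)} = -53 + c - k$
$N = - \frac{178}{5}$ ($N = \left(- \frac{1}{5}\right) 178 = - \frac{178}{5} \approx -35.6$)
$Z{\left(-25,N \right)} - \left(\frac{t{\left(80,92 \right)}}{-18050} - \frac{15822}{-14208}\right) = \left(-25 - \frac{178}{5}\right) - \left(\frac{-53 + 80 - 92}{-18050} - \frac{15822}{-14208}\right) = - \frac{303}{5} - \left(\left(-53 + 80 - 92\right) \left(- \frac{1}{18050}\right) - - \frac{2637}{2368}\right) = - \frac{303}{5} - \left(\left(-65\right) \left(- \frac{1}{18050}\right) + \frac{2637}{2368}\right) = - \frac{303}{5} - \left(\frac{13}{3610} + \frac{2637}{2368}\right) = - \frac{303}{5} - \frac{4775177}{4274240} = - \frac{263794121}{4274240}$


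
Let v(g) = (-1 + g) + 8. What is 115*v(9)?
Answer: 1840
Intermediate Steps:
v(g) = 7 + g
115*v(9) = 115*(7 + 9) = 115*16 = 1840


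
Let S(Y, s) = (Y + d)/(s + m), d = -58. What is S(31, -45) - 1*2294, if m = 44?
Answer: -2267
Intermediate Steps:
S(Y, s) = (-58 + Y)/(44 + s) (S(Y, s) = (Y - 58)/(s + 44) = (-58 + Y)/(44 + s))
S(31, -45) - 1*2294 = (-58 + 31)/(44 - 45) - 1*2294 = -27/(-1) - 2294 = -1*(-27) - 2294 = 27 - 2294 = -2267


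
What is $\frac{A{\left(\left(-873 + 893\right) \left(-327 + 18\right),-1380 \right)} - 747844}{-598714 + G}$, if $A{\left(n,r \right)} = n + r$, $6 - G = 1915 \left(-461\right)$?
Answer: $- \frac{755404}{284107} \approx -2.6589$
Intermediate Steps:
$G = 882821$ ($G = 6 - 1915 \left(-461\right) = 6 - -882815 = 6 + 882815 = 882821$)
$\frac{A{\left(\left(-873 + 893\right) \left(-327 + 18\right),-1380 \right)} - 747844}{-598714 + G} = \frac{\left(\left(-873 + 893\right) \left(-327 + 18\right) - 1380\right) - 747844}{-598714 + 882821} = \frac{\left(20 \left(-309\right) - 1380\right) - 747844}{284107} = \left(\left(-6180 - 1380\right) - 747844\right) \frac{1}{284107} = \left(-7560 - 747844\right) \frac{1}{284107} = \left(-755404\right) \frac{1}{284107} = - \frac{755404}{284107}$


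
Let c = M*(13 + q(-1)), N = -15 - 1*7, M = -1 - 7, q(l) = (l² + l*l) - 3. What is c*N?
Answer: 2112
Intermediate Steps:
q(l) = -3 + 2*l² (q(l) = (l² + l²) - 3 = 2*l² - 3 = -3 + 2*l²)
M = -8
N = -22 (N = -15 - 7 = -22)
c = -96 (c = -8*(13 + (-3 + 2*(-1)²)) = -8*(13 + (-3 + 2*1)) = -8*(13 + (-3 + 2)) = -8*(13 - 1) = -8*12 = -96)
c*N = -96*(-22) = 2112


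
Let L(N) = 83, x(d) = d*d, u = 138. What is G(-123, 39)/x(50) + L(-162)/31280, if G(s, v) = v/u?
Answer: 10817/3910000 ≈ 0.0027665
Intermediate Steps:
x(d) = d**2
G(s, v) = v/138
G(-123, 39)/x(50) + L(-162)/31280 = ((1/138)*39)/(50**2) + 83/31280 = (13/46)/2500 + 83*(1/31280) = (13/46)*(1/2500) + 83/31280 = 13/115000 + 83/31280 = 10817/3910000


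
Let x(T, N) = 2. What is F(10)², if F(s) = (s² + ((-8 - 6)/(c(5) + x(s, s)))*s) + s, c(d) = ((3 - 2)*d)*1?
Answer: 8100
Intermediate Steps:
c(d) = d (c(d) = (1*d)*1 = d*1 = d)
F(s) = s² - s (F(s) = (s² + ((-8 - 6)/(5 + 2))*s) + s = (s² + (-14/7)*s) + s = (s² + (-14*⅐)*s) + s = (s² - 2*s) + s = s² - s)
F(10)² = (10*(-1 + 10))² = (10*9)² = 90² = 8100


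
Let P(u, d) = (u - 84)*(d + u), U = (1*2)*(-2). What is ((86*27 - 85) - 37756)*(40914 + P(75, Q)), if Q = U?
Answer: -1430527725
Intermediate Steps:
U = -4 (U = 2*(-2) = -4)
Q = -4
P(u, d) = (-84 + u)*(d + u)
((86*27 - 85) - 37756)*(40914 + P(75, Q)) = ((86*27 - 85) - 37756)*(40914 + (75² - 84*(-4) - 84*75 - 4*75)) = ((2322 - 85) - 37756)*(40914 + (5625 + 336 - 6300 - 300)) = (2237 - 37756)*(40914 - 639) = -35519*40275 = -1430527725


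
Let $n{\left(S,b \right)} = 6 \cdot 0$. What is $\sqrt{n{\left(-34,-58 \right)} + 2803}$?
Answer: $\sqrt{2803} \approx 52.943$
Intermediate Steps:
$n{\left(S,b \right)} = 0$
$\sqrt{n{\left(-34,-58 \right)} + 2803} = \sqrt{0 + 2803} = \sqrt{2803}$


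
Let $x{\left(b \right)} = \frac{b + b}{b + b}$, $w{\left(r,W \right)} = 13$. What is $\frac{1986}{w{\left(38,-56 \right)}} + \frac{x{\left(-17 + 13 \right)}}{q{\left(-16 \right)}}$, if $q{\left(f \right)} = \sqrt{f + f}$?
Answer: $\frac{1986}{13} - \frac{i \sqrt{2}}{8} \approx 152.77 - 0.17678 i$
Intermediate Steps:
$q{\left(f \right)} = \sqrt{2} \sqrt{f}$ ($q{\left(f \right)} = \sqrt{2 f} = \sqrt{2} \sqrt{f}$)
$x{\left(b \right)} = 1$ ($x{\left(b \right)} = \frac{2 b}{2 b} = 2 b \frac{1}{2 b} = 1$)
$\frac{1986}{w{\left(38,-56 \right)}} + \frac{x{\left(-17 + 13 \right)}}{q{\left(-16 \right)}} = \frac{1986}{13} + 1 \frac{1}{\sqrt{2} \sqrt{-16}} = 1986 \cdot \frac{1}{13} + 1 \frac{1}{\sqrt{2} \cdot 4 i} = \frac{1986}{13} + 1 \frac{1}{4 i \sqrt{2}} = \frac{1986}{13} + 1 \left(- \frac{i \sqrt{2}}{8}\right) = \frac{1986}{13} - \frac{i \sqrt{2}}{8}$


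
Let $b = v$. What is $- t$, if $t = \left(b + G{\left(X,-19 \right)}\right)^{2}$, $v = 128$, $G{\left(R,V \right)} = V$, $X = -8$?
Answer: $-11881$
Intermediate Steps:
$b = 128$
$t = 11881$ ($t = \left(128 - 19\right)^{2} = 109^{2} = 11881$)
$- t = \left(-1\right) 11881 = -11881$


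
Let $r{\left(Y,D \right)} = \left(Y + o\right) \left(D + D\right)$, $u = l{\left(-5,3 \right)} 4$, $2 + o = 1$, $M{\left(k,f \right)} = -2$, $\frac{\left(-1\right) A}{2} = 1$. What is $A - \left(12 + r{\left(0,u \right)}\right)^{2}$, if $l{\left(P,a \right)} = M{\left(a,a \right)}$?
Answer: $-786$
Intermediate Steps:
$A = -2$ ($A = \left(-2\right) 1 = -2$)
$o = -1$ ($o = -2 + 1 = -1$)
$l{\left(P,a \right)} = -2$
$u = -8$ ($u = \left(-2\right) 4 = -8$)
$r{\left(Y,D \right)} = 2 D \left(-1 + Y\right)$ ($r{\left(Y,D \right)} = \left(Y - 1\right) \left(D + D\right) = \left(-1 + Y\right) 2 D = 2 D \left(-1 + Y\right)$)
$A - \left(12 + r{\left(0,u \right)}\right)^{2} = -2 - \left(12 + 2 \left(-8\right) \left(-1 + 0\right)\right)^{2} = -2 - \left(12 + 2 \left(-8\right) \left(-1\right)\right)^{2} = -2 - \left(12 + 16\right)^{2} = -2 - 28^{2} = -2 - 784 = -786$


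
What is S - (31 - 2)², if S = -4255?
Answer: -5096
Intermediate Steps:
S - (31 - 2)² = -4255 - (31 - 2)² = -4255 - 1*29² = -4255 - 1*841 = -4255 - 841 = -5096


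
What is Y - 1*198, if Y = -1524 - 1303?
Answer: -3025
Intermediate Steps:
Y = -2827
Y - 1*198 = -2827 - 1*198 = -2827 - 198 = -3025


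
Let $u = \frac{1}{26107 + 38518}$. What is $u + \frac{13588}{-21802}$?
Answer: $- \frac{39913759}{64043375} \approx -0.62323$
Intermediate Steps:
$u = \frac{1}{64625} \approx 1.5474 \cdot 10^{-5}$
$u + \frac{13588}{-21802} = \frac{1}{64625} + \frac{13588}{-21802} = \frac{1}{64625} + 13588 \left(- \frac{1}{21802}\right) = \frac{1}{64625} - \frac{6794}{10901} = - \frac{39913759}{64043375}$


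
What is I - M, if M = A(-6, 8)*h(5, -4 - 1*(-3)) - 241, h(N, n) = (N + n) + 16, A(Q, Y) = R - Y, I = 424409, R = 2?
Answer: 424770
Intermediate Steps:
A(Q, Y) = 2 - Y
h(N, n) = 16 + N + n
M = -361 (M = (2 - 1*8)*(16 + 5 + (-4 - 1*(-3))) - 241 = (2 - 8)*(16 + 5 + (-4 + 3)) - 241 = -6*(16 + 5 - 1) - 241 = -6*20 - 241 = -120 - 241 = -361)
I - M = 424409 - 1*(-361) = 424409 + 361 = 424770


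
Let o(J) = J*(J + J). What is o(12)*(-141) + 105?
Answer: -40503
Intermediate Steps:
o(J) = 2*J² (o(J) = J*(2*J) = 2*J²)
o(12)*(-141) + 105 = (2*12²)*(-141) + 105 = (2*144)*(-141) + 105 = 288*(-141) + 105 = -40608 + 105 = -40503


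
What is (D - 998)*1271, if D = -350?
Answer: -1713308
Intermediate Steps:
(D - 998)*1271 = (-350 - 998)*1271 = -1348*1271 = -1713308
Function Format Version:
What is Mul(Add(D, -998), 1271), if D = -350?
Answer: -1713308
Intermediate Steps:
Mul(Add(D, -998), 1271) = Mul(Add(-350, -998), 1271) = Mul(-1348, 1271) = -1713308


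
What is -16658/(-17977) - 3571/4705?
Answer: 14180023/84581785 ≈ 0.16765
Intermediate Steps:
-16658/(-17977) - 3571/4705 = -16658*(-1/17977) - 3571*1/4705 = 16658/17977 - 3571/4705 = 14180023/84581785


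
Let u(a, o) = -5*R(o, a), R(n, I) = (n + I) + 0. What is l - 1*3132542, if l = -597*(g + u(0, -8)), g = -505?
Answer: -2854937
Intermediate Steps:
R(n, I) = I + n (R(n, I) = (I + n) + 0 = I + n)
u(a, o) = -5*a - 5*o (u(a, o) = -5*(a + o) = -5*a - 5*o)
l = 277605 (l = -597*(-505 + (-5*0 - 5*(-8))) = -597*(-505 + (0 + 40)) = -597*(-505 + 40) = -597*(-465) = 277605)
l - 1*3132542 = 277605 - 1*3132542 = 277605 - 3132542 = -2854937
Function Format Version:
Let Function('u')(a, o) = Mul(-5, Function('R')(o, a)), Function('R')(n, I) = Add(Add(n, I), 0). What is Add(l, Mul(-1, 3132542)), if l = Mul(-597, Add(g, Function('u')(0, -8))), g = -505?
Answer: -2854937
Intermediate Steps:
Function('R')(n, I) = Add(I, n) (Function('R')(n, I) = Add(Add(I, n), 0) = Add(I, n))
Function('u')(a, o) = Add(Mul(-5, a), Mul(-5, o)) (Function('u')(a, o) = Mul(-5, Add(a, o)) = Add(Mul(-5, a), Mul(-5, o)))
l = 277605 (l = Mul(-597, Add(-505, Add(Mul(-5, 0), Mul(-5, -8)))) = Mul(-597, Add(-505, Add(0, 40))) = Mul(-597, Add(-505, 40)) = Mul(-597, -465) = 277605)
Add(l, Mul(-1, 3132542)) = Add(277605, Mul(-1, 3132542)) = Add(277605, -3132542) = -2854937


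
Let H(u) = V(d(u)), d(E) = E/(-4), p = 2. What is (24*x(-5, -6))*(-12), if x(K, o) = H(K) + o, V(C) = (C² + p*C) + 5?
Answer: -882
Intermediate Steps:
d(E) = -E/4 (d(E) = E*(-¼) = -E/4)
V(C) = 5 + C² + 2*C (V(C) = (C² + 2*C) + 5 = 5 + C² + 2*C)
H(u) = 5 - u/2 + u²/16 (H(u) = 5 + (-u/4)² + 2*(-u/4) = 5 + u²/16 - u/2 = 5 - u/2 + u²/16)
x(K, o) = 5 + o - K/2 + K²/16 (x(K, o) = (5 - K/2 + K²/16) + o = 5 + o - K/2 + K²/16)
(24*x(-5, -6))*(-12) = (24*(5 - 6 - ½*(-5) + (1/16)*(-5)²))*(-12) = (24*(5 - 6 + 5/2 + (1/16)*25))*(-12) = (24*(5 - 6 + 5/2 + 25/16))*(-12) = (24*(49/16))*(-12) = (147/2)*(-12) = -882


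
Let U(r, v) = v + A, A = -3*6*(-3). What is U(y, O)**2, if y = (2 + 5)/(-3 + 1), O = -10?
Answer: 1936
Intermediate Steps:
y = -7/2 (y = 7/(-2) = 7*(-1/2) = -7/2 ≈ -3.5000)
A = 54 (A = -18*(-3) = 54)
U(r, v) = 54 + v (U(r, v) = v + 54 = 54 + v)
U(y, O)**2 = (54 - 10)**2 = 44**2 = 1936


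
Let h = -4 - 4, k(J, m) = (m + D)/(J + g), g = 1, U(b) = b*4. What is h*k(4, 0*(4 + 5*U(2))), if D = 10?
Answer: -16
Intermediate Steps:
U(b) = 4*b
k(J, m) = (10 + m)/(1 + J) (k(J, m) = (m + 10)/(J + 1) = (10 + m)/(1 + J))
h = -8
h*k(4, 0*(4 + 5*U(2))) = -8*(10 + 0*(4 + 5*(4*2)))/(1 + 4) = -8*(10 + 0*(4 + 5*8))/5 = -8*(10 + 0*(4 + 40))/5 = -8*(10 + 0*44)/5 = -8*(10 + 0)/5 = -8*10/5 = -8*2 = -16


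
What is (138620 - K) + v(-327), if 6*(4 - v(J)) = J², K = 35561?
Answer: 170483/2 ≈ 85242.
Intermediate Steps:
v(J) = 4 - J²/6
(138620 - K) + v(-327) = (138620 - 1*35561) + (4 - ⅙*(-327)²) = (138620 - 35561) + (4 - ⅙*106929) = 103059 + (4 - 35643/2) = 103059 - 35635/2 = 170483/2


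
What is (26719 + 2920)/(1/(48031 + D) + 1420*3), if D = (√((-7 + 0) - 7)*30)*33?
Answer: 293016342777943349/42115105985307721 + 29342610*I*√14/42115105985307721 ≈ 6.9575 + 2.6069e-9*I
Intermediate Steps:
D = 990*I*√14 (D = (√(-7 - 7)*30)*33 = (√(-14)*30)*33 = ((I*√14)*30)*33 = (30*I*√14)*33 = 990*I*√14 ≈ 3704.2*I)
(26719 + 2920)/(1/(48031 + D) + 1420*3) = (26719 + 2920)/(1/(48031 + 990*I*√14) + 1420*3) = 29639/(1/(48031 + 990*I*√14) + 4260) = 29639/(4260 + 1/(48031 + 990*I*√14))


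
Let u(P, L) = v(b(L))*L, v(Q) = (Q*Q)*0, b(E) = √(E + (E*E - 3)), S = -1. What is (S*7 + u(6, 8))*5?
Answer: -35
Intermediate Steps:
b(E) = √(-3 + E + E²) (b(E) = √(E + (E² - 3)) = √(E + (-3 + E²)) = √(-3 + E + E²))
v(Q) = 0 (v(Q) = Q²*0 = 0)
u(P, L) = 0 (u(P, L) = 0*L = 0)
(S*7 + u(6, 8))*5 = (-1*7 + 0)*5 = (-7 + 0)*5 = -7*5 = -35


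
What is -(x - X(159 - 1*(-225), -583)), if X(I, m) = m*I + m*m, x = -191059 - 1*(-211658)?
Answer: 95418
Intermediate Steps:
x = 20599 (x = -191059 + 211658 = 20599)
X(I, m) = m² + I*m (X(I, m) = I*m + m² = m² + I*m)
-(x - X(159 - 1*(-225), -583)) = -(20599 - (-583)*((159 - 1*(-225)) - 583)) = -(20599 - (-583)*((159 + 225) - 583)) = -(20599 - (-583)*(384 - 583)) = -(20599 - (-583)*(-199)) = -(20599 - 1*116017) = -(20599 - 116017) = -1*(-95418) = 95418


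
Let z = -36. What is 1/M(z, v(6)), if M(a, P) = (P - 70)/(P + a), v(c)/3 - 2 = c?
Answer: 6/23 ≈ 0.26087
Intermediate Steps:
v(c) = 6 + 3*c
M(a, P) = (-70 + P)/(P + a)
1/M(z, v(6)) = 1/((-70 + (6 + 3*6))/((6 + 3*6) - 36)) = 1/((-70 + (6 + 18))/((6 + 18) - 36)) = 1/((-70 + 24)/(24 - 36)) = 1/(-46/(-12)) = 1/(-1/12*(-46)) = 1/(23/6) = 6/23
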